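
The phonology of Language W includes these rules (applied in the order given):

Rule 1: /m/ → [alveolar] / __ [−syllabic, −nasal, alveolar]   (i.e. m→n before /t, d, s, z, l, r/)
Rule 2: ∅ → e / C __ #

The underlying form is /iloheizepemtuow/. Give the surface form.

Rule 1 (nasal place assimilation): /m/ precedes the alveolar consonant /t/, so it assimilates in place to [n]. /iloheizepemtuow/ → iloheizepentuow.
Rule 2 (final e-epenthesis): the form ends in the consonant /w/, so [e] is inserted word-finally. /iloheizepentuow/ → iloheizepentuowe.

iloheizepentuowe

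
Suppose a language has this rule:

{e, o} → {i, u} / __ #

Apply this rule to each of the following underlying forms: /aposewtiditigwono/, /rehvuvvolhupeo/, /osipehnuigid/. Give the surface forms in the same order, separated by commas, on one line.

aposewtiditigwonu, rehvuvvolhupeu, osipehnuigid

/aposewtiditigwono/: /o/ is a mid vowel in word-final position, so it raises to [u]. → [aposewtiditigwonu].
/rehvuvvolhupeo/: /o/ is a mid vowel in word-final position, so it raises to [u]. → [rehvuvvolhupeu].
/osipehnuigid/: the rule's environment is not met; surfaces unchanged as [osipehnuigid].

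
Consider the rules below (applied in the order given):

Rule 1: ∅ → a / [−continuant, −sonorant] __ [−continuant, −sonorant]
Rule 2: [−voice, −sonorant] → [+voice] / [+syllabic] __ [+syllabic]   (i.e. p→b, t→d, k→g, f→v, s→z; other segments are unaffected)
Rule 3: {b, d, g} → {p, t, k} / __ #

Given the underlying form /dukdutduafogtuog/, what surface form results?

Rule 1 (stop-cluster a-epenthesis): /k/ and /d/ form a stop–stop cluster, so [a] is inserted between them. /t/ and /d/ form a stop–stop cluster, so [a] is inserted between them. /g/ and /t/ form a stop–stop cluster, so [a] is inserted between them. /dukdutduafogtuog/ → dukadutaduafogatuog.
Rule 2 (intervocalic voicing): /k/ is a voiceless obstruent between vowels /u/ and /a/, so it voices to [g]. /t/ is a voiceless obstruent between vowels /u/ and /a/, so it voices to [d]. /f/ is a voiceless obstruent between vowels /a/ and /o/, so it voices to [v]. /t/ is a voiceless obstruent between vowels /a/ and /u/, so it voices to [d]. /dukadutaduafogatuog/ → dugadudaduavogaduog.
Rule 3 (final devoicing): /g/ is a voiced stop in word-final position, so it devoices to [k]. /dugadudaduavogaduog/ → dugadudaduavogaduok.

dugadudaduavogaduok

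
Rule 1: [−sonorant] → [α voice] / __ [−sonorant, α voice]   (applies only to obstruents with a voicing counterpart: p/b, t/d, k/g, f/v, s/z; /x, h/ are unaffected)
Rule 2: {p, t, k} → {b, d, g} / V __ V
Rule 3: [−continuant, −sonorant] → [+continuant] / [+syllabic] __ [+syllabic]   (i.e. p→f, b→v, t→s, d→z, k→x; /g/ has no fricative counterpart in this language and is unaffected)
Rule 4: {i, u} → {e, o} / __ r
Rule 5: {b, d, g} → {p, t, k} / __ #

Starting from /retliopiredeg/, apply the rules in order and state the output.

retlioverezek

Rule 1 (regressive voicing assimilation): no segment meets the environment; /retliopiredeg/ is unchanged.
Rule 2 (intervocalic voicing): /p/ is a voiceless stop between vowels /o/ and /i/, so it voices to [b]. /retliopiredeg/ → retliobiredeg.
Rule 3 (intervocalic spirantization): /b/ is a stop between vowels /o/ and /i/, so it spirantizes to the fricative [v]. /d/ is a stop between vowels /e/ and /e/, so it spirantizes to the fricative [z]. /retliobiredeg/ → retliovirezeg.
Rule 4 (pre-rhotic lowering): /i/ is a high vowel immediately before /r/, so it lowers to [e]. /retliovirezeg/ → retlioverezeg.
Rule 5 (final devoicing): /g/ is a voiced stop in word-final position, so it devoices to [k]. /retlioverezeg/ → retlioverezek.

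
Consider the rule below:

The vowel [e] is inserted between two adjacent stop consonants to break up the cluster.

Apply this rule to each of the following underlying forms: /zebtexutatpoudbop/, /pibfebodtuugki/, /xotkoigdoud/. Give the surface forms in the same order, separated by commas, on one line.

zebetexutatepoudebop, pibfebodetuugeki, xotekoigedoud

/zebtexutatpoudbop/: /b/ and /t/ form a stop–stop cluster, so [e] is inserted between them. /t/ and /p/ form a stop–stop cluster, so [e] is inserted between them. /d/ and /b/ form a stop–stop cluster, so [e] is inserted between them. → [zebetexutatepoudebop].
/pibfebodtuugki/: /d/ and /t/ form a stop–stop cluster, so [e] is inserted between them. /g/ and /k/ form a stop–stop cluster, so [e] is inserted between them. → [pibfebodetuugeki].
/xotkoigdoud/: /t/ and /k/ form a stop–stop cluster, so [e] is inserted between them. /g/ and /d/ form a stop–stop cluster, so [e] is inserted between them. → [xotekoigedoud].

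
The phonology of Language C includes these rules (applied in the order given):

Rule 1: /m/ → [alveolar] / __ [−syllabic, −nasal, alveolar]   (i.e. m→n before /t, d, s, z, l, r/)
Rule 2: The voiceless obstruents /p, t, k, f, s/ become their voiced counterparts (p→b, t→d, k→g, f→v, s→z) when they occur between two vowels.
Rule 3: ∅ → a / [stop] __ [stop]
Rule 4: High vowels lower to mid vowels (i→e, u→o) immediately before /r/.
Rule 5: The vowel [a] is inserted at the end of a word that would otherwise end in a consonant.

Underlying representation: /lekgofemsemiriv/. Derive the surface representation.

lekagovensemeriva

Rule 1 (nasal place assimilation): /m/ precedes the alveolar consonant /s/, so it assimilates in place to [n]. /lekgofemsemiriv/ → lekgofensemiriv.
Rule 2 (intervocalic voicing): /f/ is a voiceless obstruent between vowels /o/ and /e/, so it voices to [v]. /lekgofensemiriv/ → lekgovensemiriv.
Rule 3 (stop-cluster a-epenthesis): /k/ and /g/ form a stop–stop cluster, so [a] is inserted between them. /lekgovensemiriv/ → lekagovensemiriv.
Rule 4 (pre-rhotic lowering): /i/ is a high vowel immediately before /r/, so it lowers to [e]. /lekagovensemiriv/ → lekagovensemeriv.
Rule 5 (final a-epenthesis): the form ends in the consonant /v/, so [a] is inserted word-finally. /lekagovensemeriv/ → lekagovensemeriva.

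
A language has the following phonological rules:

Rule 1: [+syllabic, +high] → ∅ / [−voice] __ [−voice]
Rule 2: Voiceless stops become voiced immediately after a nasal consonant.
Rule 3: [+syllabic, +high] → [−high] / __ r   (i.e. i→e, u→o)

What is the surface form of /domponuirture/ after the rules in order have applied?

dombonuertore

Rule 1 (high vowel syncope): no segment meets the environment; /domponuirture/ is unchanged.
Rule 2 (post-nasal voicing): /p/ is a voiceless stop immediately after the nasal /m/, so it voices to [b]. /domponuirture/ → dombonuirture.
Rule 3 (pre-rhotic lowering): /i/ is a high vowel immediately before /r/, so it lowers to [e]. /u/ is a high vowel immediately before /r/, so it lowers to [o]. /dombonuirture/ → dombonuertore.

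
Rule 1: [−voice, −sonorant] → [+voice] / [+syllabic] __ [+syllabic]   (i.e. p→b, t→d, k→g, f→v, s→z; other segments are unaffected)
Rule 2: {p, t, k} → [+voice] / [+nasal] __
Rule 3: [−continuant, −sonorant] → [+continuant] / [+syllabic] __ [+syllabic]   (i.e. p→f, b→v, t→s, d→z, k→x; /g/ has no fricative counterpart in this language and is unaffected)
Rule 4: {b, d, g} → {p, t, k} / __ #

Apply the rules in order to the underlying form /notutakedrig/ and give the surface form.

nozuzagedrik

Rule 1 (intervocalic voicing): /t/ is a voiceless obstruent between vowels /o/ and /u/, so it voices to [d]. /t/ is a voiceless obstruent between vowels /u/ and /a/, so it voices to [d]. /k/ is a voiceless obstruent between vowels /a/ and /e/, so it voices to [g]. /notutakedrig/ → nodudagedrig.
Rule 2 (post-nasal voicing): no segment meets the environment; /nodudagedrig/ is unchanged.
Rule 3 (intervocalic spirantization): /d/ is a stop between vowels /o/ and /u/, so it spirantizes to the fricative [z]. /d/ is a stop between vowels /u/ and /a/, so it spirantizes to the fricative [z]. /nodudagedrig/ → nozuzagedrig.
Rule 4 (final devoicing): /g/ is a voiced stop in word-final position, so it devoices to [k]. /nozuzagedrig/ → nozuzagedrik.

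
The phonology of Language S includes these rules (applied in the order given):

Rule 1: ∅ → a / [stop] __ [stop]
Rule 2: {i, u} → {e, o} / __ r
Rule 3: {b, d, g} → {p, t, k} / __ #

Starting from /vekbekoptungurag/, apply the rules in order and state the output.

vekabekopatungorak

Rule 1 (stop-cluster a-epenthesis): /k/ and /b/ form a stop–stop cluster, so [a] is inserted between them. /p/ and /t/ form a stop–stop cluster, so [a] is inserted between them. /vekbekoptungurag/ → vekabekopatungurag.
Rule 2 (pre-rhotic lowering): /u/ is a high vowel immediately before /r/, so it lowers to [o]. /vekabekopatungurag/ → vekabekopatungorag.
Rule 3 (final devoicing): /g/ is a voiced stop in word-final position, so it devoices to [k]. /vekabekopatungorag/ → vekabekopatungorak.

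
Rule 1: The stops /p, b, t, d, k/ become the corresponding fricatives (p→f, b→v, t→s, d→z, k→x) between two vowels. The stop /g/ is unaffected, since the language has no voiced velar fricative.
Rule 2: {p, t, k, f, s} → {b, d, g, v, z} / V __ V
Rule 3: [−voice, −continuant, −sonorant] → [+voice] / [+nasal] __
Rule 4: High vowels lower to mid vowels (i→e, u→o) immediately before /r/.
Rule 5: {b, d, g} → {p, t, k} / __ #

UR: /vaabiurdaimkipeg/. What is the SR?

vaaviordaimgivek

Rule 1 (intervocalic spirantization): /b/ is a stop between vowels /a/ and /i/, so it spirantizes to the fricative [v]. /p/ is a stop between vowels /i/ and /e/, so it spirantizes to the fricative [f]. /vaabiurdaimkipeg/ → vaaviurdaimkifeg.
Rule 2 (intervocalic voicing): /f/ is a voiceless obstruent between vowels /i/ and /e/, so it voices to [v]. /vaaviurdaimkifeg/ → vaaviurdaimkiveg.
Rule 3 (post-nasal voicing): /k/ is a voiceless stop immediately after the nasal /m/, so it voices to [g]. /vaaviurdaimkiveg/ → vaaviurdaimgiveg.
Rule 4 (pre-rhotic lowering): /u/ is a high vowel immediately before /r/, so it lowers to [o]. /vaaviurdaimgiveg/ → vaaviordaimgiveg.
Rule 5 (final devoicing): /g/ is a voiced stop in word-final position, so it devoices to [k]. /vaaviordaimgiveg/ → vaaviordaimgivek.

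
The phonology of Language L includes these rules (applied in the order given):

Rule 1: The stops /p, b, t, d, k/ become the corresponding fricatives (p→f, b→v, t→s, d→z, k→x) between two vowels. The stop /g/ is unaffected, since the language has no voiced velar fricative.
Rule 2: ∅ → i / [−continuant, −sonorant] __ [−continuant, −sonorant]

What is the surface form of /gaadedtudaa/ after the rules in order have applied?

gaazedituzaa

Rule 1 (intervocalic spirantization): /d/ is a stop between vowels /a/ and /e/, so it spirantizes to the fricative [z]. /d/ is a stop between vowels /u/ and /a/, so it spirantizes to the fricative [z]. /gaadedtudaa/ → gaazedtuzaa.
Rule 2 (stop-cluster i-epenthesis): /d/ and /t/ form a stop–stop cluster, so [i] is inserted between them. /gaazedtuzaa/ → gaazedituzaa.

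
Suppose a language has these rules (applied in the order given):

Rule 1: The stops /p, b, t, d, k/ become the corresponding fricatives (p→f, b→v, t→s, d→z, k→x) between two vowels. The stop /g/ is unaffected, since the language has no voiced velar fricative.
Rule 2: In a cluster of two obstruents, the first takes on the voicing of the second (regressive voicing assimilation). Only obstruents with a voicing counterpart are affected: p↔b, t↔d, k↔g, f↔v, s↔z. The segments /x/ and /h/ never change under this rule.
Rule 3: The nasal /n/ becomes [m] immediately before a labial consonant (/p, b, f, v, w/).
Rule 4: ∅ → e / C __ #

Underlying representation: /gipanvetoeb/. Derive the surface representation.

gifamvesoebe

Rule 1 (intervocalic spirantization): /p/ is a stop between vowels /i/ and /a/, so it spirantizes to the fricative [f]. /t/ is a stop between vowels /e/ and /o/, so it spirantizes to the fricative [s]. /gipanvetoeb/ → gifanvesoeb.
Rule 2 (regressive voicing assimilation): no segment meets the environment; /gifanvesoeb/ is unchanged.
Rule 3 (nasal place assimilation): /n/ precedes the labial consonant /v/, so it assimilates in place to [m]. /gifanvesoeb/ → gifamvesoeb.
Rule 4 (final e-epenthesis): the form ends in the consonant /b/, so [e] is inserted word-finally. /gifamvesoeb/ → gifamvesoebe.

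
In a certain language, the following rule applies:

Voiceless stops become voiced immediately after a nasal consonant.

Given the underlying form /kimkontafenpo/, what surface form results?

kimgondafenbo

Scanning /kimkontafenpo/: /k/ at position 1 is not in the conditioning environment; /k/ is a voiceless stop immediately after the nasal /m/, so it voices to [g]; /t/ is a voiceless stop immediately after the nasal /n/, so it voices to [d]; /p/ is a voiceless stop immediately after the nasal /n/, so it voices to [b].
Result: [kimgondafenbo].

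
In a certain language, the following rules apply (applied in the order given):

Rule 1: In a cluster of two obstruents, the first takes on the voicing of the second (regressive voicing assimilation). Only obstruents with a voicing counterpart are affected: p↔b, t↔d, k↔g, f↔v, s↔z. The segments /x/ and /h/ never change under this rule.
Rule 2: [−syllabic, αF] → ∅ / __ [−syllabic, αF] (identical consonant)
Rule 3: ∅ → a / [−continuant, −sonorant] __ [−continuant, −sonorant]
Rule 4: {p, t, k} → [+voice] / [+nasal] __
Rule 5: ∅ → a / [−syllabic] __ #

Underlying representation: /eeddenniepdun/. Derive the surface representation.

Rule 1 (regressive voicing assimilation): /p/ precedes the voiced obstruent /d/, so it voices to [b] by assimilation. /eeddenniepdun/ → eeddenniebdun.
Rule 2 (degemination): /dd/ is a geminate; the first /d/ deletes. /nn/ is a geminate; the first /n/ deletes. /eeddenniebdun/ → eedeniebdun.
Rule 3 (stop-cluster a-epenthesis): /b/ and /d/ form a stop–stop cluster, so [a] is inserted between them. /eedeniebdun/ → eedeniebadun.
Rule 4 (post-nasal voicing): no segment meets the environment; /eedeniebadun/ is unchanged.
Rule 5 (final a-epenthesis): the form ends in the consonant /n/, so [a] is inserted word-finally. /eedeniebadun/ → eedeniebaduna.

eedeniebaduna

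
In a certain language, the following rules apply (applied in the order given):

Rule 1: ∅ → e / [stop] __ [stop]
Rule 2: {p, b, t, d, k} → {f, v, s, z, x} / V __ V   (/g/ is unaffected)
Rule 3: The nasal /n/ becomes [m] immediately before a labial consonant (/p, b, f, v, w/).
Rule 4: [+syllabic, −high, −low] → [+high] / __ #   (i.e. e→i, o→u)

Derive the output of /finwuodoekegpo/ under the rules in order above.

Rule 1 (stop-cluster e-epenthesis): /g/ and /p/ form a stop–stop cluster, so [e] is inserted between them. /finwuodoekegpo/ → finwuodoekegepo.
Rule 2 (intervocalic spirantization): /d/ is a stop between vowels /o/ and /o/, so it spirantizes to the fricative [z]. /k/ is a stop between vowels /e/ and /e/, so it spirantizes to the fricative [x]. /p/ is a stop between vowels /e/ and /o/, so it spirantizes to the fricative [f]. /finwuodoekegepo/ → finwuozoexegefo.
Rule 3 (nasal place assimilation): /n/ precedes the labial consonant /w/, so it assimilates in place to [m]. /finwuozoexegefo/ → fimwuozoexegefo.
Rule 4 (final vowel raising): /o/ is a mid vowel in word-final position, so it raises to [u]. /fimwuozoexegefo/ → fimwuozoexegefu.

fimwuozoexegefu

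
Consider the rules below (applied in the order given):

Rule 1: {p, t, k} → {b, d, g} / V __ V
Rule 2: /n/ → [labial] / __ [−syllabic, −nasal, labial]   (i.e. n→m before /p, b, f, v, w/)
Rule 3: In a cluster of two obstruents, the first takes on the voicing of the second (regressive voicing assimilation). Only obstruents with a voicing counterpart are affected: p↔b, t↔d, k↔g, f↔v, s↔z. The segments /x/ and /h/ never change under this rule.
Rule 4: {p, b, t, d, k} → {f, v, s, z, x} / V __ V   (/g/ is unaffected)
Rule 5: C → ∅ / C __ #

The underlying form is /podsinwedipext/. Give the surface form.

Rule 1 (intervocalic voicing): /p/ is a voiceless stop between vowels /i/ and /e/, so it voices to [b]. /podsinwedipext/ → podsinwedibext.
Rule 2 (nasal place assimilation): /n/ precedes the labial consonant /w/, so it assimilates in place to [m]. /podsinwedibext/ → podsimwedibext.
Rule 3 (regressive voicing assimilation): /d/ precedes the voiceless obstruent /s/, so it devoices to [t] by assimilation. /podsimwedibext/ → potsimwedibext.
Rule 4 (intervocalic spirantization): /d/ is a stop between vowels /e/ and /i/, so it spirantizes to the fricative [z]. /b/ is a stop between vowels /i/ and /e/, so it spirantizes to the fricative [v]. /potsimwedibext/ → potsimwezivext.
Rule 5 (final cluster simplification): /t/ is the second consonant of a word-final cluster /xt/, so it deletes. /potsimwezivext/ → potsimwezivex.

potsimwezivex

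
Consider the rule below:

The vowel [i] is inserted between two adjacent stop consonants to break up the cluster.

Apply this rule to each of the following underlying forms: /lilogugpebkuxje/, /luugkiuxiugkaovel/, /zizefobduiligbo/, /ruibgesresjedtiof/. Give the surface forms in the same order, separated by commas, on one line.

/lilogugpebkuxje/: /g/ and /p/ form a stop–stop cluster, so [i] is inserted between them. /b/ and /k/ form a stop–stop cluster, so [i] is inserted between them. → [lilogugipebikuxje].
/luugkiuxiugkaovel/: /g/ and /k/ form a stop–stop cluster, so [i] is inserted between them. /g/ and /k/ form a stop–stop cluster, so [i] is inserted between them. → [luugikiuxiugikaovel].
/zizefobduiligbo/: /b/ and /d/ form a stop–stop cluster, so [i] is inserted between them. /g/ and /b/ form a stop–stop cluster, so [i] is inserted between them. → [zizefobiduiligibo].
/ruibgesresjedtiof/: /b/ and /g/ form a stop–stop cluster, so [i] is inserted between them. /d/ and /t/ form a stop–stop cluster, so [i] is inserted between them. → [ruibigesresjeditiof].

lilogugipebikuxje, luugikiuxiugikaovel, zizefobiduiligibo, ruibigesresjeditiof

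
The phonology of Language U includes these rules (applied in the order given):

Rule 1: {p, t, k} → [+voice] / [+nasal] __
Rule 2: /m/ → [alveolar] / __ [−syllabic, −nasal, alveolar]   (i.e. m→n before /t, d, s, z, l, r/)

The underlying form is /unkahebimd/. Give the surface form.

ungahebind

Rule 1 (post-nasal voicing): /k/ is a voiceless stop immediately after the nasal /n/, so it voices to [g]. /unkahebimd/ → ungahebimd.
Rule 2 (nasal place assimilation): /m/ precedes the alveolar consonant /d/, so it assimilates in place to [n]. /ungahebimd/ → ungahebind.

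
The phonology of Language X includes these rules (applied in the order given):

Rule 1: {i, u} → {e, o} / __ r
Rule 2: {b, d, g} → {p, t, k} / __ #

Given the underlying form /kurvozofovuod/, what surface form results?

korvozofovuot

Rule 1 (pre-rhotic lowering): /u/ is a high vowel immediately before /r/, so it lowers to [o]. /kurvozofovuod/ → korvozofovuod.
Rule 2 (final devoicing): /d/ is a voiced stop in word-final position, so it devoices to [t]. /korvozofovuod/ → korvozofovuot.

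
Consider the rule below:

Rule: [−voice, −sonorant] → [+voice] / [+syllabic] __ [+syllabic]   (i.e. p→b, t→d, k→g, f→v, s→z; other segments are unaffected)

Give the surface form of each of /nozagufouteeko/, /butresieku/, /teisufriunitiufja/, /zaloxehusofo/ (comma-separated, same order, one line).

nozaguvoudeego, butreziegu, teizufriunidiufja, zaloxehuzovo

/nozagufouteeko/: /f/ is a voiceless obstruent between vowels /u/ and /o/, so it voices to [v]. /t/ is a voiceless obstruent between vowels /u/ and /e/, so it voices to [d]. /k/ is a voiceless obstruent between vowels /e/ and /o/, so it voices to [g]. → [nozaguvoudeego].
/butresieku/: /s/ is a voiceless obstruent between vowels /e/ and /i/, so it voices to [z]. /k/ is a voiceless obstruent between vowels /e/ and /u/, so it voices to [g]. → [butreziegu].
/teisufriunitiufja/: /s/ is a voiceless obstruent between vowels /i/ and /u/, so it voices to [z]. /t/ is a voiceless obstruent between vowels /i/ and /i/, so it voices to [d]. → [teizufriunidiufja].
/zaloxehusofo/: /s/ is a voiceless obstruent between vowels /u/ and /o/, so it voices to [z]. /f/ is a voiceless obstruent between vowels /o/ and /o/, so it voices to [v]. → [zaloxehuzovo].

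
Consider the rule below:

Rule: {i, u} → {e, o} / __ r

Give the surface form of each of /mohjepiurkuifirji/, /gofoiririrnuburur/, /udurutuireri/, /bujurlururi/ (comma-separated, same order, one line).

/mohjepiurkuifirji/: /u/ is a high vowel immediately before /r/, so it lowers to [o]. /i/ is a high vowel immediately before /r/, so it lowers to [e]. → [mohjepiorkuiferji].
/gofoiririrnuburur/: /i/ is a high vowel immediately before /r/, so it lowers to [e]. /i/ is a high vowel immediately before /r/, so it lowers to [e]. /i/ is a high vowel immediately before /r/, so it lowers to [e]. /u/ is a high vowel immediately before /r/, so it lowers to [o]. /u/ is a high vowel immediately before /r/, so it lowers to [o]. → [gofoererernuboror].
/udurutuireri/: /u/ is a high vowel immediately before /r/, so it lowers to [o]. /i/ is a high vowel immediately before /r/, so it lowers to [e]. → [udorutuereri].
/bujurlururi/: /u/ is a high vowel immediately before /r/, so it lowers to [o]. /u/ is a high vowel immediately before /r/, so it lowers to [o]. /u/ is a high vowel immediately before /r/, so it lowers to [o]. → [bujorlorori].

mohjepiorkuiferji, gofoererernuboror, udorutuereri, bujorlorori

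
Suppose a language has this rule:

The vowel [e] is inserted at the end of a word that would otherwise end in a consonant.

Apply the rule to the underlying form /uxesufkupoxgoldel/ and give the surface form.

the form ends in the consonant /l/, so [e] is inserted word-finally.
Surface form: [uxesufkupoxgoldele].

uxesufkupoxgoldele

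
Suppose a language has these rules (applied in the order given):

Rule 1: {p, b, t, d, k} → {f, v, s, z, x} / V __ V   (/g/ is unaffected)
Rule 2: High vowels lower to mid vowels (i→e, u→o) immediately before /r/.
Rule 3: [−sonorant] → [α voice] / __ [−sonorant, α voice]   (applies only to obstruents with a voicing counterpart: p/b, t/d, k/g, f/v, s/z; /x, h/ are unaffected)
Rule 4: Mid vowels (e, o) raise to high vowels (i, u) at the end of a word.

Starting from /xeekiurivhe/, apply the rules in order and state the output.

xeexiorifhi

Rule 1 (intervocalic spirantization): /k/ is a stop between vowels /e/ and /i/, so it spirantizes to the fricative [x]. /xeekiurivhe/ → xeexiurivhe.
Rule 2 (pre-rhotic lowering): /u/ is a high vowel immediately before /r/, so it lowers to [o]. /xeexiurivhe/ → xeexiorivhe.
Rule 3 (regressive voicing assimilation): /v/ precedes the voiceless obstruent /h/, so it devoices to [f] by assimilation. /xeexiorivhe/ → xeexiorifhe.
Rule 4 (final vowel raising): /e/ is a mid vowel in word-final position, so it raises to [i]. /xeexiorifhe/ → xeexiorifhi.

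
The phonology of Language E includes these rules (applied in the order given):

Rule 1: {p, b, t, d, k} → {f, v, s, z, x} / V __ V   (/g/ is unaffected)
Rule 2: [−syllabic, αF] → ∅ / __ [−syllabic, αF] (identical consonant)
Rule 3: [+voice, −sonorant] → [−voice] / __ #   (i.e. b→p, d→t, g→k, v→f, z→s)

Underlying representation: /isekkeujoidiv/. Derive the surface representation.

isekeujoizif

Rule 1 (intervocalic spirantization): /d/ is a stop between vowels /i/ and /i/, so it spirantizes to the fricative [z]. /isekkeujoidiv/ → isekkeujoiziv.
Rule 2 (degemination): /kk/ is a geminate; the first /k/ deletes. /isekkeujoiziv/ → isekeujoiziv.
Rule 3 (final devoicing): /v/ is a voiced obstruent in word-final position, so it devoices to [f]. /isekeujoiziv/ → isekeujoizif.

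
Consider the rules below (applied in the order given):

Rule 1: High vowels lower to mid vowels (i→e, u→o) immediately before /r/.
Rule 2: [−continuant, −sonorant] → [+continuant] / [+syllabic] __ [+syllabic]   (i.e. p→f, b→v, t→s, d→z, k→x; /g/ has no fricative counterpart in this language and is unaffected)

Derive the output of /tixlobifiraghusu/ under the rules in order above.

tixloviferaghusu

Rule 1 (pre-rhotic lowering): /i/ is a high vowel immediately before /r/, so it lowers to [e]. /tixlobifiraghusu/ → tixlobiferaghusu.
Rule 2 (intervocalic spirantization): /b/ is a stop between vowels /o/ and /i/, so it spirantizes to the fricative [v]. /tixlobiferaghusu/ → tixloviferaghusu.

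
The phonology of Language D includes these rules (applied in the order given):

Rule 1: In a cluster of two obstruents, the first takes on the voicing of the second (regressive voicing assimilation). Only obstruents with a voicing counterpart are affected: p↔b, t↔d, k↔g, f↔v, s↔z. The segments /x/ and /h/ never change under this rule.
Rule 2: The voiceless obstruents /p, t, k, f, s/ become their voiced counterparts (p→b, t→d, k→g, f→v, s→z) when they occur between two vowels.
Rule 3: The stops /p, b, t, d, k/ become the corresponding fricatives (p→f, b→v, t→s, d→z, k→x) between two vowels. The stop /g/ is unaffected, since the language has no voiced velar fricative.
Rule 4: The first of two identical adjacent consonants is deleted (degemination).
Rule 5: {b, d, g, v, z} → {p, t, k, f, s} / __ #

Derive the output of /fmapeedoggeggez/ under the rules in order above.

Rule 1 (regressive voicing assimilation): no segment meets the environment; /fmapeedoggeggez/ is unchanged.
Rule 2 (intervocalic voicing): /p/ is a voiceless obstruent between vowels /a/ and /e/, so it voices to [b]. /fmapeedoggeggez/ → fmabeedoggeggez.
Rule 3 (intervocalic spirantization): /b/ is a stop between vowels /a/ and /e/, so it spirantizes to the fricative [v]. /d/ is a stop between vowels /e/ and /o/, so it spirantizes to the fricative [z]. /fmabeedoggeggez/ → fmaveezoggeggez.
Rule 4 (degemination): /gg/ is a geminate; the first /g/ deletes. /gg/ is a geminate; the first /g/ deletes. /fmaveezoggeggez/ → fmaveezogegez.
Rule 5 (final devoicing): /z/ is a voiced obstruent in word-final position, so it devoices to [s]. /fmaveezogegez/ → fmaveezogeges.

fmaveezogeges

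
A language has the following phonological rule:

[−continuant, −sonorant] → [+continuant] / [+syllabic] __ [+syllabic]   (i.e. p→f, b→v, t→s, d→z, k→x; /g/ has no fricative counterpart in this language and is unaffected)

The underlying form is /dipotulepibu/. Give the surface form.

difosulefivu

/p/ is a stop between vowels /i/ and /o/, so it spirantizes to the fricative [f].
/t/ is a stop between vowels /o/ and /u/, so it spirantizes to the fricative [s].
/p/ is a stop between vowels /e/ and /i/, so it spirantizes to the fricative [f].
/b/ is a stop between vowels /i/ and /u/, so it spirantizes to the fricative [v].
Surface form: [difosulefivu].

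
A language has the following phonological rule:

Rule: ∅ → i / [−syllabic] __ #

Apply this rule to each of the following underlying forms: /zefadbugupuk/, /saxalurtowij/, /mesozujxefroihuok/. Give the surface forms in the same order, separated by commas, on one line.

/zefadbugupuk/: the form ends in the consonant /k/, so [i] is inserted word-finally. → [zefadbugupuki].
/saxalurtowij/: the form ends in the consonant /j/, so [i] is inserted word-finally. → [saxalurtowiji].
/mesozujxefroihuok/: the form ends in the consonant /k/, so [i] is inserted word-finally. → [mesozujxefroihuoki].

zefadbugupuki, saxalurtowiji, mesozujxefroihuoki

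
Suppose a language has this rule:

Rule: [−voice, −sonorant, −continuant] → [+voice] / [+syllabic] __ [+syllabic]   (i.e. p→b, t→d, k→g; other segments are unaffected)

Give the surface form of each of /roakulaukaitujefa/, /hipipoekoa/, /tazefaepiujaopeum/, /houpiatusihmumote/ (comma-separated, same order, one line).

roagulaugaidujefa, hibiboegoa, tazefaebiujaobeum, houbiadusihmumode

/roakulaukaitujefa/: /k/ is a voiceless stop between vowels /a/ and /u/, so it voices to [g]. /k/ is a voiceless stop between vowels /u/ and /a/, so it voices to [g]. /t/ is a voiceless stop between vowels /i/ and /u/, so it voices to [d]. → [roagulaugaidujefa].
/hipipoekoa/: /p/ is a voiceless stop between vowels /i/ and /i/, so it voices to [b]. /p/ is a voiceless stop between vowels /i/ and /o/, so it voices to [b]. /k/ is a voiceless stop between vowels /e/ and /o/, so it voices to [g]. → [hibiboegoa].
/tazefaepiujaopeum/: /p/ is a voiceless stop between vowels /e/ and /i/, so it voices to [b]. /p/ is a voiceless stop between vowels /o/ and /e/, so it voices to [b]. → [tazefaebiujaobeum].
/houpiatusihmumote/: /p/ is a voiceless stop between vowels /u/ and /i/, so it voices to [b]. /t/ is a voiceless stop between vowels /a/ and /u/, so it voices to [d]. /t/ is a voiceless stop between vowels /o/ and /e/, so it voices to [d]. → [houbiadusihmumode].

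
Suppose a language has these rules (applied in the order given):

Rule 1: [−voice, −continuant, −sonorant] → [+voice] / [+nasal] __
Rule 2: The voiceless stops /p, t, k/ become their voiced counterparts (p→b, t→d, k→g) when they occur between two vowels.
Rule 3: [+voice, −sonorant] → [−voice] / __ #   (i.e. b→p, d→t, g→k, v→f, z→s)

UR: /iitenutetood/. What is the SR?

Rule 1 (post-nasal voicing): no segment meets the environment; /iitenutetood/ is unchanged.
Rule 2 (intervocalic voicing): /t/ is a voiceless stop between vowels /i/ and /e/, so it voices to [d]. /t/ is a voiceless stop between vowels /u/ and /e/, so it voices to [d]. /t/ is a voiceless stop between vowels /e/ and /o/, so it voices to [d]. /iitenutetood/ → iidenudedood.
Rule 3 (final devoicing): /d/ is a voiced obstruent in word-final position, so it devoices to [t]. /iidenudedood/ → iidenudedoot.

iidenudedoot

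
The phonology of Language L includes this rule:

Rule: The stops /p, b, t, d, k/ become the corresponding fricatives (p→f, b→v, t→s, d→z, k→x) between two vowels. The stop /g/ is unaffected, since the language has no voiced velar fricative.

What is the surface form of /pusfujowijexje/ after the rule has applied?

pusfujowijexje

No segment of /pusfujowijexje/ meets the structural description of the rule, so the form surfaces unchanged.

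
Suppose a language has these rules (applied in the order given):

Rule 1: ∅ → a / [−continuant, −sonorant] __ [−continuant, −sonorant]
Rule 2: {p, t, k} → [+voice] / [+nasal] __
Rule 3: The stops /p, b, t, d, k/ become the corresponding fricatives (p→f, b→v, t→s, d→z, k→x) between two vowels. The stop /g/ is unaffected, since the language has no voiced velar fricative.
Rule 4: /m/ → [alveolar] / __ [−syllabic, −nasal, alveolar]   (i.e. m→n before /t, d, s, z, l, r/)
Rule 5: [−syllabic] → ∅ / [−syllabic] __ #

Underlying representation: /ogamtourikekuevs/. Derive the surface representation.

ogandourixexuev

Rule 1 (stop-cluster a-epenthesis): no segment meets the environment; /ogamtourikekuevs/ is unchanged.
Rule 2 (post-nasal voicing): /t/ is a voiceless stop immediately after the nasal /m/, so it voices to [d]. /ogamtourikekuevs/ → ogamdourikekuevs.
Rule 3 (intervocalic spirantization): /k/ is a stop between vowels /i/ and /e/, so it spirantizes to the fricative [x]. /k/ is a stop between vowels /e/ and /u/, so it spirantizes to the fricative [x]. /ogamdourikekuevs/ → ogamdourixexuevs.
Rule 4 (nasal place assimilation): /m/ precedes the alveolar consonant /d/, so it assimilates in place to [n]. /ogamdourixexuevs/ → ogandourixexuevs.
Rule 5 (final cluster simplification): /s/ is the second consonant of a word-final cluster /vs/, so it deletes. /ogandourixexuevs/ → ogandourixexuev.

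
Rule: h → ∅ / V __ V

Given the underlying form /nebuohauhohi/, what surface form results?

/h/ occurs between vowels /o/ and /a/, so it deletes.
/h/ occurs between vowels /u/ and /o/, so it deletes.
/h/ occurs between vowels /o/ and /i/, so it deletes.
Surface form: [nebuoauoi].

nebuoauoi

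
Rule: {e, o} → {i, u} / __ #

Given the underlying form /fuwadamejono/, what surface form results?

/o/ is a mid vowel in word-final position, so it raises to [u].
The other instances of /e/, /o/ do not occur in the required environment and remain unchanged.
Surface form: [fuwadamejonu].

fuwadamejonu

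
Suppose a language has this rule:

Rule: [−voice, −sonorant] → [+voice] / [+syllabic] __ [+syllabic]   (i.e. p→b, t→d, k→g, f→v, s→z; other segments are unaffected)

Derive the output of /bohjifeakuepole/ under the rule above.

bohjiveaguebole

/f/ is a voiceless obstruent between vowels /i/ and /e/, so it voices to [v].
/k/ is a voiceless obstruent between vowels /a/ and /u/, so it voices to [g].
/p/ is a voiceless obstruent between vowels /e/ and /o/, so it voices to [b].
Surface form: [bohjiveaguebole].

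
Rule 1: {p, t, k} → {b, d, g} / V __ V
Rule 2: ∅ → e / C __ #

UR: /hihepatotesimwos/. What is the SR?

Rule 1 (intervocalic voicing): /p/ is a voiceless stop between vowels /e/ and /a/, so it voices to [b]. /t/ is a voiceless stop between vowels /a/ and /o/, so it voices to [d]. /t/ is a voiceless stop between vowels /o/ and /e/, so it voices to [d]. /hihepatotesimwos/ → hihebadodesimwos.
Rule 2 (final e-epenthesis): the form ends in the consonant /s/, so [e] is inserted word-finally. /hihebadodesimwos/ → hihebadodesimwose.

hihebadodesimwose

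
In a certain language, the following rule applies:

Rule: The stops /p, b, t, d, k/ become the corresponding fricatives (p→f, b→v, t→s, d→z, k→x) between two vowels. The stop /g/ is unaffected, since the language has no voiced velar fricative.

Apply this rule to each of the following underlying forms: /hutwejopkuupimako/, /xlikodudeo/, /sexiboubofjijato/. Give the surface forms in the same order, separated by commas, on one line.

hutwejopkuufimaxo, xlixozuzeo, sexivouvofjijaso

/hutwejopkuupimako/: /p/ is a stop between vowels /u/ and /i/, so it spirantizes to the fricative [f]. /k/ is a stop between vowels /a/ and /o/, so it spirantizes to the fricative [x]. → [hutwejopkuufimaxo].
/xlikodudeo/: /k/ is a stop between vowels /i/ and /o/, so it spirantizes to the fricative [x]. /d/ is a stop between vowels /o/ and /u/, so it spirantizes to the fricative [z]. /d/ is a stop between vowels /u/ and /e/, so it spirantizes to the fricative [z]. → [xlixozuzeo].
/sexiboubofjijato/: /b/ is a stop between vowels /i/ and /o/, so it spirantizes to the fricative [v]. /b/ is a stop between vowels /u/ and /o/, so it spirantizes to the fricative [v]. /t/ is a stop between vowels /a/ and /o/, so it spirantizes to the fricative [s]. → [sexivouvofjijaso].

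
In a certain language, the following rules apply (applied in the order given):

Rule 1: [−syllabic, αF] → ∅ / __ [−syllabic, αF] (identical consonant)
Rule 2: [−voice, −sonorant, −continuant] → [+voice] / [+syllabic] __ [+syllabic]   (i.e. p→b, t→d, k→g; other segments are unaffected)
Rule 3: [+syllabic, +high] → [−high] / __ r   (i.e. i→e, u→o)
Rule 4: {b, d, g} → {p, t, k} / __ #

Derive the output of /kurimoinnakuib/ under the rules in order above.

korimoinaguip

Rule 1 (degemination): /nn/ is a geminate; the first /n/ deletes. /kurimoinnakuib/ → kurimoinakuib.
Rule 2 (intervocalic voicing): /k/ is a voiceless stop between vowels /a/ and /u/, so it voices to [g]. /kurimoinakuib/ → kurimoinaguib.
Rule 3 (pre-rhotic lowering): /u/ is a high vowel immediately before /r/, so it lowers to [o]. /kurimoinaguib/ → korimoinaguib.
Rule 4 (final devoicing): /b/ is a voiced stop in word-final position, so it devoices to [p]. /korimoinaguib/ → korimoinaguip.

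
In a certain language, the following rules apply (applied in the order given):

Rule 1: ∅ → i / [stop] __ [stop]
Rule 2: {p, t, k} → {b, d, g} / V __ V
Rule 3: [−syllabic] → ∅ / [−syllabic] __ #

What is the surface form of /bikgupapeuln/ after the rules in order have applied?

bigigubabeul

Rule 1 (stop-cluster i-epenthesis): /k/ and /g/ form a stop–stop cluster, so [i] is inserted between them. /bikgupapeuln/ → bikigupapeuln.
Rule 2 (intervocalic voicing): /k/ is a voiceless stop between vowels /i/ and /i/, so it voices to [g]. /p/ is a voiceless stop between vowels /u/ and /a/, so it voices to [b]. /p/ is a voiceless stop between vowels /a/ and /e/, so it voices to [b]. /bikigupapeuln/ → bigigubabeuln.
Rule 3 (final cluster simplification): /n/ is the second consonant of a word-final cluster /ln/, so it deletes. /bigigubabeuln/ → bigigubabeul.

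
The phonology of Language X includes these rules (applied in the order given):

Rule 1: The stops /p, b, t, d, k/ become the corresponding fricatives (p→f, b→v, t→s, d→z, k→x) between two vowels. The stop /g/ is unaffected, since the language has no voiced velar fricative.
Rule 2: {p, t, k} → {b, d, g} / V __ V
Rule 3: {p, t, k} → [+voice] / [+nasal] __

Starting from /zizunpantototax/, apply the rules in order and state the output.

zizunbandososax

Rule 1 (intervocalic spirantization): /t/ is a stop between vowels /o/ and /o/, so it spirantizes to the fricative [s]. /t/ is a stop between vowels /o/ and /a/, so it spirantizes to the fricative [s]. /zizunpantototax/ → zizunpantososax.
Rule 2 (intervocalic voicing): no segment meets the environment; /zizunpantososax/ is unchanged.
Rule 3 (post-nasal voicing): /p/ is a voiceless stop immediately after the nasal /n/, so it voices to [b]. /t/ is a voiceless stop immediately after the nasal /n/, so it voices to [d]. /zizunpantososax/ → zizunbandososax.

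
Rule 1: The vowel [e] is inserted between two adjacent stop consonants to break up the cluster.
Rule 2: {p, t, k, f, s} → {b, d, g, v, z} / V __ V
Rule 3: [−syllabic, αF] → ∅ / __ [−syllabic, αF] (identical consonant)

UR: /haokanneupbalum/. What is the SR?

Rule 1 (stop-cluster e-epenthesis): /p/ and /b/ form a stop–stop cluster, so [e] is inserted between them. /haokanneupbalum/ → haokanneupebalum.
Rule 2 (intervocalic voicing): /k/ is a voiceless obstruent between vowels /o/ and /a/, so it voices to [g]. /p/ is a voiceless obstruent between vowels /u/ and /e/, so it voices to [b]. /haokanneupebalum/ → haoganneubebalum.
Rule 3 (degemination): /nn/ is a geminate; the first /n/ deletes. /haoganneubebalum/ → haoganeubebalum.

haoganeubebalum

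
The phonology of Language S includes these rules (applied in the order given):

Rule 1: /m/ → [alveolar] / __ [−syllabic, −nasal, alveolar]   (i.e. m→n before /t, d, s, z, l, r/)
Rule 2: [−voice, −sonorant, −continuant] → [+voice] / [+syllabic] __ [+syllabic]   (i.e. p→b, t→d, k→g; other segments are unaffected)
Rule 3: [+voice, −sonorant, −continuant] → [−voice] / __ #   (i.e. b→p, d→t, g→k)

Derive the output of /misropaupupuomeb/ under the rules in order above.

misrobaububuomep

Rule 1 (nasal place assimilation): no segment meets the environment; /misropaupupuomeb/ is unchanged.
Rule 2 (intervocalic voicing): /p/ is a voiceless stop between vowels /o/ and /a/, so it voices to [b]. /p/ is a voiceless stop between vowels /u/ and /u/, so it voices to [b]. /p/ is a voiceless stop between vowels /u/ and /u/, so it voices to [b]. /misropaupupuomeb/ → misrobaububuomeb.
Rule 3 (final devoicing): /b/ is a voiced stop in word-final position, so it devoices to [p]. /misrobaububuomeb/ → misrobaububuomep.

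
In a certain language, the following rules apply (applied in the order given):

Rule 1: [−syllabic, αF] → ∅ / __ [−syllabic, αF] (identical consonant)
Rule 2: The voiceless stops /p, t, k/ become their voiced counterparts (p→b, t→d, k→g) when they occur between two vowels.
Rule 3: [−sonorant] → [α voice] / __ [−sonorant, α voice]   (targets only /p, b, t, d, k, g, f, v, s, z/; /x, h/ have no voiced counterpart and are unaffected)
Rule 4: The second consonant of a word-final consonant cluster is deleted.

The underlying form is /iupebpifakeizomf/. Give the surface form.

iubeppifageizom

Rule 1 (degemination): no segment meets the environment; /iupebpifakeizomf/ is unchanged.
Rule 2 (intervocalic voicing): /p/ is a voiceless stop between vowels /u/ and /e/, so it voices to [b]. /k/ is a voiceless stop between vowels /a/ and /e/, so it voices to [g]. /iupebpifakeizomf/ → iubebpifageizomf.
Rule 3 (regressive voicing assimilation): /b/ precedes the voiceless obstruent /p/, so it devoices to [p] by assimilation. /iubebpifageizomf/ → iubeppifageizomf.
Rule 4 (final cluster simplification): /f/ is the second consonant of a word-final cluster /mf/, so it deletes. /iubeppifageizomf/ → iubeppifageizom.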